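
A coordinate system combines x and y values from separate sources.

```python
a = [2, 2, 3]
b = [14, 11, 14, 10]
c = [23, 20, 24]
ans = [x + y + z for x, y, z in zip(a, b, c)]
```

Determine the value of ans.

Step 1: zip three lists (truncates to shortest, len=3):
  2 + 14 + 23 = 39
  2 + 11 + 20 = 33
  3 + 14 + 24 = 41
Therefore ans = [39, 33, 41].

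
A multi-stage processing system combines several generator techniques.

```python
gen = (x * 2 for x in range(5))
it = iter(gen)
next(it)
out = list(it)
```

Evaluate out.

Step 1: Generator produces [0, 2, 4, 6, 8].
Step 2: next(it) consumes first element (0).
Step 3: list(it) collects remaining: [2, 4, 6, 8].
Therefore out = [2, 4, 6, 8].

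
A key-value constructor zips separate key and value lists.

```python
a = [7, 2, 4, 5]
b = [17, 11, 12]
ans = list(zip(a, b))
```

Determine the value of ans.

Step 1: zip stops at shortest (len(a)=4, len(b)=3):
  Index 0: (7, 17)
  Index 1: (2, 11)
  Index 2: (4, 12)
Step 2: Last element of a (5) has no pair, dropped.
Therefore ans = [(7, 17), (2, 11), (4, 12)].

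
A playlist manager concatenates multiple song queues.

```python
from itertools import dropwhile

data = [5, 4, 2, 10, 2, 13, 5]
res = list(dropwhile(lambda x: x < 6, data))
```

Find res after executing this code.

Step 1: dropwhile drops elements while < 6:
  5 < 6: dropped
  4 < 6: dropped
  2 < 6: dropped
  10: kept (dropping stopped)
Step 2: Remaining elements kept regardless of condition.
Therefore res = [10, 2, 13, 5].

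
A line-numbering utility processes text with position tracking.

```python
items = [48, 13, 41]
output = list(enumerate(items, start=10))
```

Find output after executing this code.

Step 1: enumerate with start=10:
  (10, 48)
  (11, 13)
  (12, 41)
Therefore output = [(10, 48), (11, 13), (12, 41)].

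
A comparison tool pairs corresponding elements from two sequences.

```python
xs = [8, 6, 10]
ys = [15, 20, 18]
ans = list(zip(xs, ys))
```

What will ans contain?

Step 1: zip pairs elements at same index:
  Index 0: (8, 15)
  Index 1: (6, 20)
  Index 2: (10, 18)
Therefore ans = [(8, 15), (6, 20), (10, 18)].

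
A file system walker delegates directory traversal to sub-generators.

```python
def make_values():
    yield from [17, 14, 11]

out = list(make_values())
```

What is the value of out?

Step 1: yield from delegates to the iterable, yielding each element.
Step 2: Collected values: [17, 14, 11].
Therefore out = [17, 14, 11].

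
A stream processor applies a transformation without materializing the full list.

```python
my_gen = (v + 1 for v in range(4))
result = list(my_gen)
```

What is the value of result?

Step 1: For each v in range(4), compute v+1:
  v=0: 0+1 = 1
  v=1: 1+1 = 2
  v=2: 2+1 = 3
  v=3: 3+1 = 4
Therefore result = [1, 2, 3, 4].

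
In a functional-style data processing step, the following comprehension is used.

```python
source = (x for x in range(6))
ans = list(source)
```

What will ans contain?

Step 1: Generator expression iterates range(6): [0, 1, 2, 3, 4, 5].
Step 2: list() collects all values.
Therefore ans = [0, 1, 2, 3, 4, 5].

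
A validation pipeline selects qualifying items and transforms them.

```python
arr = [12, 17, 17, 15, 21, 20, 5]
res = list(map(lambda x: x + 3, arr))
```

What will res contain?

Step 1: Apply lambda x: x + 3 to each element:
  12 -> 15
  17 -> 20
  17 -> 20
  15 -> 18
  21 -> 24
  20 -> 23
  5 -> 8
Therefore res = [15, 20, 20, 18, 24, 23, 8].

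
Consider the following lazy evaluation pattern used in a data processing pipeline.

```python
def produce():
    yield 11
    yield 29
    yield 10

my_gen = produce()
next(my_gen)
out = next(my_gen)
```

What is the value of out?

Step 1: produce() creates a generator.
Step 2: next(my_gen) yields 11 (consumed and discarded).
Step 3: next(my_gen) yields 29, assigned to out.
Therefore out = 29.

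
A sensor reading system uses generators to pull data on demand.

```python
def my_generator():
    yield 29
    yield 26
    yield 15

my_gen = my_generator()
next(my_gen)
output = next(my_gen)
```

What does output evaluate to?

Step 1: my_generator() creates a generator.
Step 2: next(my_gen) yields 29 (consumed and discarded).
Step 3: next(my_gen) yields 26, assigned to output.
Therefore output = 26.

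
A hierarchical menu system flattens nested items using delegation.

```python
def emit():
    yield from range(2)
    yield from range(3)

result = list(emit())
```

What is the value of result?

Step 1: Trace yields in order:
  yield 0
  yield 1
  yield 0
  yield 1
  yield 2
Therefore result = [0, 1, 0, 1, 2].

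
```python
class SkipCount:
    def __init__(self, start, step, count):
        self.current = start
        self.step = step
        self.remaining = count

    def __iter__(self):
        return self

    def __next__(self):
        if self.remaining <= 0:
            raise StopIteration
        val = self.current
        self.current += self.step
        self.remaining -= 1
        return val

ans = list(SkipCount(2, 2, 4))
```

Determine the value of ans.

Step 1: SkipCount starts at 2, increments by 2, for 4 steps:
  Yield 2, then current += 2
  Yield 4, then current += 2
  Yield 6, then current += 2
  Yield 8, then current += 2
Therefore ans = [2, 4, 6, 8].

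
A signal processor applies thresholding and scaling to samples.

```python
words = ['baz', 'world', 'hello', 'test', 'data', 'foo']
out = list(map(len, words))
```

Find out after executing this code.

Step 1: Map len() to each word:
  'baz' -> 3
  'world' -> 5
  'hello' -> 5
  'test' -> 4
  'data' -> 4
  'foo' -> 3
Therefore out = [3, 5, 5, 4, 4, 3].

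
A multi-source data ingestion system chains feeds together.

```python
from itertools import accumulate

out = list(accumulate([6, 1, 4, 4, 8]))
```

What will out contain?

Step 1: accumulate computes running sums:
  + 6 = 6
  + 1 = 7
  + 4 = 11
  + 4 = 15
  + 8 = 23
Therefore out = [6, 7, 11, 15, 23].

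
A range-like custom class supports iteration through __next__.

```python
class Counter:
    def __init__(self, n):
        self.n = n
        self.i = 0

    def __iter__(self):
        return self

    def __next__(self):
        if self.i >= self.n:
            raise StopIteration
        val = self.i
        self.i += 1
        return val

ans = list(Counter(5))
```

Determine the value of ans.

Step 1: Counter(5) creates an iterator counting 0 to 4.
Step 2: list() consumes all values: [0, 1, 2, 3, 4].
Therefore ans = [0, 1, 2, 3, 4].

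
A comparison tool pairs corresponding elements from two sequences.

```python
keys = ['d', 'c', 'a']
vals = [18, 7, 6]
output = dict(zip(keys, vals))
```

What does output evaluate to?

Step 1: zip pairs keys with values:
  'd' -> 18
  'c' -> 7
  'a' -> 6
Therefore output = {'d': 18, 'c': 7, 'a': 6}.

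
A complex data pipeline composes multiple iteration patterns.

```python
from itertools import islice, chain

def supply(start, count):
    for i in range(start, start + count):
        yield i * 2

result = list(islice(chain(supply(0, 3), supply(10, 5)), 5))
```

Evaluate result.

Step 1: supply(0, 3) yields [0, 2, 4].
Step 2: supply(10, 5) yields [20, 22, 24, 26, 28].
Step 3: chain concatenates: [0, 2, 4, 20, 22, 24, 26, 28].
Step 4: islice takes first 5: [0, 2, 4, 20, 22].
Therefore result = [0, 2, 4, 20, 22].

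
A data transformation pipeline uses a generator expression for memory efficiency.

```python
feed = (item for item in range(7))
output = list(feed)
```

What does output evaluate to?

Step 1: Generator expression iterates range(7): [0, 1, 2, 3, 4, 5, 6].
Step 2: list() collects all values.
Therefore output = [0, 1, 2, 3, 4, 5, 6].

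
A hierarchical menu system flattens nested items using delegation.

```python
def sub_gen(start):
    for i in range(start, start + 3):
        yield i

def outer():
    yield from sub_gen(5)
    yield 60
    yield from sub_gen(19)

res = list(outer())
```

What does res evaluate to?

Step 1: outer() delegates to sub_gen(5):
  yield 5
  yield 6
  yield 7
Step 2: yield 60
Step 3: Delegates to sub_gen(19):
  yield 19
  yield 20
  yield 21
Therefore res = [5, 6, 7, 60, 19, 20, 21].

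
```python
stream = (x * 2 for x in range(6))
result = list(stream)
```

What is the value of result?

Step 1: For each x in range(6), compute x*2:
  x=0: 0*2 = 0
  x=1: 1*2 = 2
  x=2: 2*2 = 4
  x=3: 3*2 = 6
  x=4: 4*2 = 8
  x=5: 5*2 = 10
Therefore result = [0, 2, 4, 6, 8, 10].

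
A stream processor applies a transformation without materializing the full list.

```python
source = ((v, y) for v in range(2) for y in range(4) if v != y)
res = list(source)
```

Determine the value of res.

Step 1: Nested generator over range(2) x range(4) where v != y:
  (0, 0): excluded (v == y)
  (0, 1): included
  (0, 2): included
  (0, 3): included
  (1, 0): included
  (1, 1): excluded (v == y)
  (1, 2): included
  (1, 3): included
Therefore res = [(0, 1), (0, 2), (0, 3), (1, 0), (1, 2), (1, 3)].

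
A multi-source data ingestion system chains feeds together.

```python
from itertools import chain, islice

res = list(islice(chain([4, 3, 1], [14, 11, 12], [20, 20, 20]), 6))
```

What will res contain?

Step 1: chain([4, 3, 1], [14, 11, 12], [20, 20, 20]) = [4, 3, 1, 14, 11, 12, 20, 20, 20].
Step 2: islice takes first 6 elements: [4, 3, 1, 14, 11, 12].
Therefore res = [4, 3, 1, 14, 11, 12].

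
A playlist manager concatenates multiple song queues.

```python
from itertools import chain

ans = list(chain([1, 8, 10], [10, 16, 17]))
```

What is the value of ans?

Step 1: chain() concatenates iterables: [1, 8, 10] + [10, 16, 17].
Therefore ans = [1, 8, 10, 10, 16, 17].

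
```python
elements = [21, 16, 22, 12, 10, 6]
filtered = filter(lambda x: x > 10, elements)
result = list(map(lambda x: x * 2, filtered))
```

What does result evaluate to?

Step 1: Filter elements for elements > 10:
  21: kept
  16: kept
  22: kept
  12: kept
  10: removed
  6: removed
Step 2: Map x * 2 on filtered [21, 16, 22, 12]:
  21 -> 42
  16 -> 32
  22 -> 44
  12 -> 24
Therefore result = [42, 32, 44, 24].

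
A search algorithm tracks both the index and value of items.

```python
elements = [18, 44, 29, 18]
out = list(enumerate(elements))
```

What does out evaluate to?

Step 1: enumerate pairs each element with its index:
  (0, 18)
  (1, 44)
  (2, 29)
  (3, 18)
Therefore out = [(0, 18), (1, 44), (2, 29), (3, 18)].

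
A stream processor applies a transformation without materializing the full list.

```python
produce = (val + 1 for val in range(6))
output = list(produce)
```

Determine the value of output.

Step 1: For each val in range(6), compute val+1:
  val=0: 0+1 = 1
  val=1: 1+1 = 2
  val=2: 2+1 = 3
  val=3: 3+1 = 4
  val=4: 4+1 = 5
  val=5: 5+1 = 6
Therefore output = [1, 2, 3, 4, 5, 6].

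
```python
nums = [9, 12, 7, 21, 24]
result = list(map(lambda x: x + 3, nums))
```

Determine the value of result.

Step 1: Apply lambda x: x + 3 to each element:
  9 -> 12
  12 -> 15
  7 -> 10
  21 -> 24
  24 -> 27
Therefore result = [12, 15, 10, 24, 27].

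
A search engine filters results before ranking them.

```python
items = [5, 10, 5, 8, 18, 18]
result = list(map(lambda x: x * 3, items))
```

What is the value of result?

Step 1: Apply lambda x: x * 3 to each element:
  5 -> 15
  10 -> 30
  5 -> 15
  8 -> 24
  18 -> 54
  18 -> 54
Therefore result = [15, 30, 15, 24, 54, 54].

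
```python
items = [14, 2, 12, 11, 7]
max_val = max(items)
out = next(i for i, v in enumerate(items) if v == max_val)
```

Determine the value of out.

Step 1: max([14, 2, 12, 11, 7]) = 14.
Step 2: Find first index where value == 14:
  Index 0: 14 == 14, found!
Therefore out = 0.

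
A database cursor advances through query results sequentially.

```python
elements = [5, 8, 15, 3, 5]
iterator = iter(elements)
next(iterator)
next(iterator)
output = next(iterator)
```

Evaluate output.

Step 1: Create iterator over [5, 8, 15, 3, 5].
Step 2: next() consumes 5.
Step 3: next() consumes 8.
Step 4: next() returns 15.
Therefore output = 15.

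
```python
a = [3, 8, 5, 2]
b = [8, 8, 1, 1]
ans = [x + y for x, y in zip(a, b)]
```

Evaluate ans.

Step 1: Add corresponding elements:
  3 + 8 = 11
  8 + 8 = 16
  5 + 1 = 6
  2 + 1 = 3
Therefore ans = [11, 16, 6, 3].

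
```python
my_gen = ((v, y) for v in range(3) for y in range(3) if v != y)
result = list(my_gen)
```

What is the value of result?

Step 1: Nested generator over range(3) x range(3) where v != y:
  (0, 0): excluded (v == y)
  (0, 1): included
  (0, 2): included
  (1, 0): included
  (1, 1): excluded (v == y)
  (1, 2): included
  (2, 0): included
  (2, 1): included
  (2, 2): excluded (v == y)
Therefore result = [(0, 1), (0, 2), (1, 0), (1, 2), (2, 0), (2, 1)].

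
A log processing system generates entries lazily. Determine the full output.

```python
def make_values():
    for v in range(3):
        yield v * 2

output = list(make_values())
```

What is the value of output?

Step 1: For each v in range(3), yield v * 2:
  v=0: yield 0 * 2 = 0
  v=1: yield 1 * 2 = 2
  v=2: yield 2 * 2 = 4
Therefore output = [0, 2, 4].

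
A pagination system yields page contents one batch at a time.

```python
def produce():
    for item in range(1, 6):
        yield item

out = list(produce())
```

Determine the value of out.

Step 1: The generator yields each value from range(1, 6).
Step 2: list() consumes all yields: [1, 2, 3, 4, 5].
Therefore out = [1, 2, 3, 4, 5].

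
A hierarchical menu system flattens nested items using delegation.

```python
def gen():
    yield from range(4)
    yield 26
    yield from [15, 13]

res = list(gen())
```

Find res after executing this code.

Step 1: Trace yields in order:
  yield 0
  yield 1
  yield 2
  yield 3
  yield 26
  yield 15
  yield 13
Therefore res = [0, 1, 2, 3, 26, 15, 13].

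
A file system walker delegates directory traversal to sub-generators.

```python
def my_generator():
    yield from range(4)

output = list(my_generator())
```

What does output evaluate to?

Step 1: yield from delegates to the iterable, yielding each element.
Step 2: Collected values: [0, 1, 2, 3].
Therefore output = [0, 1, 2, 3].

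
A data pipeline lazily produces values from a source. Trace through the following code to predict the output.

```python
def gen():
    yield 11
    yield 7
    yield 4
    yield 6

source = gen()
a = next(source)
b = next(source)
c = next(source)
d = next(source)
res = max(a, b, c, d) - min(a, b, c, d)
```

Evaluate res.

Step 1: Create generator and consume all values:
  a = next(source) = 11
  b = next(source) = 7
  c = next(source) = 4
  d = next(source) = 6
Step 2: max = 11, min = 4, res = 11 - 4 = 7.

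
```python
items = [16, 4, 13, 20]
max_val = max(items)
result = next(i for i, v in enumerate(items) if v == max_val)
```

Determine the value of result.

Step 1: max([16, 4, 13, 20]) = 20.
Step 2: Find first index where value == 20:
  Index 0: 16 != 20
  Index 1: 4 != 20
  Index 2: 13 != 20
  Index 3: 20 == 20, found!
Therefore result = 3.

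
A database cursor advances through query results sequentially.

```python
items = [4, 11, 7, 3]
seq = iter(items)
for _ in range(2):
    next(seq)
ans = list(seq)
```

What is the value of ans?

Step 1: Create iterator over [4, 11, 7, 3].
Step 2: Advance 2 positions (consuming [4, 11]).
Step 3: list() collects remaining elements: [7, 3].
Therefore ans = [7, 3].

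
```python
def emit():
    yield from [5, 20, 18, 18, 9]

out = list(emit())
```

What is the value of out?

Step 1: yield from delegates to the iterable, yielding each element.
Step 2: Collected values: [5, 20, 18, 18, 9].
Therefore out = [5, 20, 18, 18, 9].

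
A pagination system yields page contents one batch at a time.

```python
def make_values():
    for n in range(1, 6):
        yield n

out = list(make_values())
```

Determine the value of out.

Step 1: The generator yields each value from range(1, 6).
Step 2: list() consumes all yields: [1, 2, 3, 4, 5].
Therefore out = [1, 2, 3, 4, 5].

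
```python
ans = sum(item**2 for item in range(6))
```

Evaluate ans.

Step 1: Compute item**2 for each item in range(6):
  item=0: 0**2 = 0
  item=1: 1**2 = 1
  item=2: 2**2 = 4
  item=3: 3**2 = 9
  item=4: 4**2 = 16
  item=5: 5**2 = 25
Step 2: sum = 0 + 1 + 4 + 9 + 16 + 25 = 55.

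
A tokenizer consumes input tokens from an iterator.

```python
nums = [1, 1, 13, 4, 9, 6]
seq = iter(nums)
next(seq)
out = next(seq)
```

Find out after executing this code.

Step 1: Create iterator over [1, 1, 13, 4, 9, 6].
Step 2: next() consumes 1.
Step 3: next() returns 1.
Therefore out = 1.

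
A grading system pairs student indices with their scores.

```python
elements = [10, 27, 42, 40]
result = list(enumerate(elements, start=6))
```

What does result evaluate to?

Step 1: enumerate with start=6:
  (6, 10)
  (7, 27)
  (8, 42)
  (9, 40)
Therefore result = [(6, 10), (7, 27), (8, 42), (9, 40)].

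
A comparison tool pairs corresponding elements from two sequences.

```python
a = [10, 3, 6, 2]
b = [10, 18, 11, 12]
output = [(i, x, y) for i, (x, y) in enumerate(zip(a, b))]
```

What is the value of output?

Step 1: enumerate(zip(a, b)) gives index with paired elements:
  i=0: (10, 10)
  i=1: (3, 18)
  i=2: (6, 11)
  i=3: (2, 12)
Therefore output = [(0, 10, 10), (1, 3, 18), (2, 6, 11), (3, 2, 12)].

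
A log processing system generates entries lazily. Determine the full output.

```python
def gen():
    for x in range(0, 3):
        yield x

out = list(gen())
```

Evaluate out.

Step 1: The generator yields each value from range(0, 3).
Step 2: list() consumes all yields: [0, 1, 2].
Therefore out = [0, 1, 2].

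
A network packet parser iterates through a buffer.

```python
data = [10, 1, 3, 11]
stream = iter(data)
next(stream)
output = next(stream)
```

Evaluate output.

Step 1: Create iterator over [10, 1, 3, 11].
Step 2: next() consumes 10.
Step 3: next() returns 1.
Therefore output = 1.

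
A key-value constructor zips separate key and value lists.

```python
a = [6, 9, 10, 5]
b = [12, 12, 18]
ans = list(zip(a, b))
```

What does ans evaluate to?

Step 1: zip stops at shortest (len(a)=4, len(b)=3):
  Index 0: (6, 12)
  Index 1: (9, 12)
  Index 2: (10, 18)
Step 2: Last element of a (5) has no pair, dropped.
Therefore ans = [(6, 12), (9, 12), (10, 18)].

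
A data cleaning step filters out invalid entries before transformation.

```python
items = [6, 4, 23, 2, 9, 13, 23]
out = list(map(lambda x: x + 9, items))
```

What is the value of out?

Step 1: Apply lambda x: x + 9 to each element:
  6 -> 15
  4 -> 13
  23 -> 32
  2 -> 11
  9 -> 18
  13 -> 22
  23 -> 32
Therefore out = [15, 13, 32, 11, 18, 22, 32].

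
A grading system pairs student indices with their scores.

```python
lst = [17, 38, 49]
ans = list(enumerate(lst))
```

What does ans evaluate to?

Step 1: enumerate pairs each element with its index:
  (0, 17)
  (1, 38)
  (2, 49)
Therefore ans = [(0, 17), (1, 38), (2, 49)].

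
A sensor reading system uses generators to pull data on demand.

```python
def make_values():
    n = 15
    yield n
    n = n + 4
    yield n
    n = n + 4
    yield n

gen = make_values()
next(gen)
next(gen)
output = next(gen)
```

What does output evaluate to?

Step 1: Trace through generator execution:
  Yield 1: n starts at 15, yield 15
  Yield 2: n = 15 + 4 = 19, yield 19
  Yield 3: n = 19 + 4 = 23, yield 23
Step 2: First next() gets 15, second next() gets the second value, third next() yields 23.
Therefore output = 23.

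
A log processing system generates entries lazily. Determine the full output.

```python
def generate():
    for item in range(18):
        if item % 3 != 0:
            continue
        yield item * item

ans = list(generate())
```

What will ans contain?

Step 1: Only yield item**2 when item is divisible by 3:
  item=0: 0 % 3 == 0, yield 0**2 = 0
  item=3: 3 % 3 == 0, yield 3**2 = 9
  item=6: 6 % 3 == 0, yield 6**2 = 36
  item=9: 9 % 3 == 0, yield 9**2 = 81
  item=12: 12 % 3 == 0, yield 12**2 = 144
  item=15: 15 % 3 == 0, yield 15**2 = 225
Therefore ans = [0, 9, 36, 81, 144, 225].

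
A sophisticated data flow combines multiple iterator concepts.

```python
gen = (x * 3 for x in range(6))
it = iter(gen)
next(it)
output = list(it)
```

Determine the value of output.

Step 1: Generator produces [0, 3, 6, 9, 12, 15].
Step 2: next(it) consumes first element (0).
Step 3: list(it) collects remaining: [3, 6, 9, 12, 15].
Therefore output = [3, 6, 9, 12, 15].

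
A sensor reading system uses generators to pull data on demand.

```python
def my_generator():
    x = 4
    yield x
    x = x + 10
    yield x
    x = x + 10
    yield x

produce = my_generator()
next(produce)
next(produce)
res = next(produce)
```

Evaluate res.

Step 1: Trace through generator execution:
  Yield 1: x starts at 4, yield 4
  Yield 2: x = 4 + 10 = 14, yield 14
  Yield 3: x = 14 + 10 = 24, yield 24
Step 2: First next() gets 4, second next() gets the second value, third next() yields 24.
Therefore res = 24.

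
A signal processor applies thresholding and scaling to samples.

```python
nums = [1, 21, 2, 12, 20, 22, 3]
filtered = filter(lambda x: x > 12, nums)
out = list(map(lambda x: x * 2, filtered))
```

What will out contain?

Step 1: Filter nums for elements > 12:
  1: removed
  21: kept
  2: removed
  12: removed
  20: kept
  22: kept
  3: removed
Step 2: Map x * 2 on filtered [21, 20, 22]:
  21 -> 42
  20 -> 40
  22 -> 44
Therefore out = [42, 40, 44].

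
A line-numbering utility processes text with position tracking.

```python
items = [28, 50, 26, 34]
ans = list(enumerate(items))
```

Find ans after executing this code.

Step 1: enumerate pairs each element with its index:
  (0, 28)
  (1, 50)
  (2, 26)
  (3, 34)
Therefore ans = [(0, 28), (1, 50), (2, 26), (3, 34)].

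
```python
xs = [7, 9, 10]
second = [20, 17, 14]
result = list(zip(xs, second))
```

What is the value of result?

Step 1: zip pairs elements at same index:
  Index 0: (7, 20)
  Index 1: (9, 17)
  Index 2: (10, 14)
Therefore result = [(7, 20), (9, 17), (10, 14)].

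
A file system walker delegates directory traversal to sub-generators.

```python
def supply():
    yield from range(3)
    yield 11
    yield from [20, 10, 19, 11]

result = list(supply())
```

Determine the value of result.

Step 1: Trace yields in order:
  yield 0
  yield 1
  yield 2
  yield 11
  yield 20
  yield 10
  yield 19
  yield 11
Therefore result = [0, 1, 2, 11, 20, 10, 19, 11].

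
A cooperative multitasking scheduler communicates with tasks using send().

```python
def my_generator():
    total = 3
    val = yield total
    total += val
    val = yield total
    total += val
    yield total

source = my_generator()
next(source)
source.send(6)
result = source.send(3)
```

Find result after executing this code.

Step 1: next() -> yield total=3.
Step 2: send(6) -> val=6, total = 3+6 = 9, yield 9.
Step 3: send(3) -> val=3, total = 9+3 = 12, yield 12.
Therefore result = 12.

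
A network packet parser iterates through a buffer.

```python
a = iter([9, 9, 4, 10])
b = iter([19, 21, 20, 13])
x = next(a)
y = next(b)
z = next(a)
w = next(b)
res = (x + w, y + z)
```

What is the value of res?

Step 1: a iterates [9, 9, 4, 10], b iterates [19, 21, 20, 13].
Step 2: x = next(a) = 9, y = next(b) = 19.
Step 3: z = next(a) = 9, w = next(b) = 21.
Step 4: res = (9 + 21, 19 + 9) = (30, 28).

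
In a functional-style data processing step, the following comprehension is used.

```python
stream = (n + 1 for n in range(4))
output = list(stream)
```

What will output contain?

Step 1: For each n in range(4), compute n+1:
  n=0: 0+1 = 1
  n=1: 1+1 = 2
  n=2: 2+1 = 3
  n=3: 3+1 = 4
Therefore output = [1, 2, 3, 4].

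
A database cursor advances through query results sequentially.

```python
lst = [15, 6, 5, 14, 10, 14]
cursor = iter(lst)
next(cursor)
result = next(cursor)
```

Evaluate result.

Step 1: Create iterator over [15, 6, 5, 14, 10, 14].
Step 2: next() consumes 15.
Step 3: next() returns 6.
Therefore result = 6.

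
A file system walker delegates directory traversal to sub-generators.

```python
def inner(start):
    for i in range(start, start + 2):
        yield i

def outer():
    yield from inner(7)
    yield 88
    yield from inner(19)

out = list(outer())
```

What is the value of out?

Step 1: outer() delegates to inner(7):
  yield 7
  yield 8
Step 2: yield 88
Step 3: Delegates to inner(19):
  yield 19
  yield 20
Therefore out = [7, 8, 88, 19, 20].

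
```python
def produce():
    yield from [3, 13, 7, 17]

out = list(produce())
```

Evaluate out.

Step 1: yield from delegates to the iterable, yielding each element.
Step 2: Collected values: [3, 13, 7, 17].
Therefore out = [3, 13, 7, 17].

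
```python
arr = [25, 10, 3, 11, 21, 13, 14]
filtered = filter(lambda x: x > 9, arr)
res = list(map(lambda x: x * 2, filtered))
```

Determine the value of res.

Step 1: Filter arr for elements > 9:
  25: kept
  10: kept
  3: removed
  11: kept
  21: kept
  13: kept
  14: kept
Step 2: Map x * 2 on filtered [25, 10, 11, 21, 13, 14]:
  25 -> 50
  10 -> 20
  11 -> 22
  21 -> 42
  13 -> 26
  14 -> 28
Therefore res = [50, 20, 22, 42, 26, 28].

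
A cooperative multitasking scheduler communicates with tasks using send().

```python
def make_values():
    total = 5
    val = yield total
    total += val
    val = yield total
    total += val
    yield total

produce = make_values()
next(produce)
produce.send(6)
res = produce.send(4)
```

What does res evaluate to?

Step 1: next() -> yield total=5.
Step 2: send(6) -> val=6, total = 5+6 = 11, yield 11.
Step 3: send(4) -> val=4, total = 11+4 = 15, yield 15.
Therefore res = 15.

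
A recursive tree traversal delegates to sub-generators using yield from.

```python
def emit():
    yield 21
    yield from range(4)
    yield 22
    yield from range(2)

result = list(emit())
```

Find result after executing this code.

Step 1: Trace yields in order:
  yield 21
  yield 0
  yield 1
  yield 2
  yield 3
  yield 22
  yield 0
  yield 1
Therefore result = [21, 0, 1, 2, 3, 22, 0, 1].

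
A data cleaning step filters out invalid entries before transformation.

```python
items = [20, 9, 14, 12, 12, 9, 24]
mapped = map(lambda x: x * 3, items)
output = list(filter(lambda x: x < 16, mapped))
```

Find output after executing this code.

Step 1: Map x * 3:
  20 -> 60
  9 -> 27
  14 -> 42
  12 -> 36
  12 -> 36
  9 -> 27
  24 -> 72
Step 2: Filter for < 16:
  60: removed
  27: removed
  42: removed
  36: removed
  36: removed
  27: removed
  72: removed
Therefore output = [].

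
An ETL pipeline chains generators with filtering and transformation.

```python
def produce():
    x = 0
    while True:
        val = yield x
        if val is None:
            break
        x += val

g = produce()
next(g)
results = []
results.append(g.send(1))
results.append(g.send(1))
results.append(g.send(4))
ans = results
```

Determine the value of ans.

Step 1: next(g) -> yield 0.
Step 2: send(1) -> x = 1, yield 1.
Step 3: send(1) -> x = 2, yield 2.
Step 4: send(4) -> x = 6, yield 6.
Therefore ans = [1, 2, 6].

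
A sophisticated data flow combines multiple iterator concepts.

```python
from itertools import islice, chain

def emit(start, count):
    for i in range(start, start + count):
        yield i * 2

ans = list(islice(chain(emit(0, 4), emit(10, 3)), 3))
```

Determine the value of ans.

Step 1: emit(0, 4) yields [0, 2, 4, 6].
Step 2: emit(10, 3) yields [20, 22, 24].
Step 3: chain concatenates: [0, 2, 4, 6, 20, 22, 24].
Step 4: islice takes first 3: [0, 2, 4].
Therefore ans = [0, 2, 4].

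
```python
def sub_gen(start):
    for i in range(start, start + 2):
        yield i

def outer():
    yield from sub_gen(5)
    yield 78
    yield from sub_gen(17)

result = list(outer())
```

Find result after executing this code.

Step 1: outer() delegates to sub_gen(5):
  yield 5
  yield 6
Step 2: yield 78
Step 3: Delegates to sub_gen(17):
  yield 17
  yield 18
Therefore result = [5, 6, 78, 17, 18].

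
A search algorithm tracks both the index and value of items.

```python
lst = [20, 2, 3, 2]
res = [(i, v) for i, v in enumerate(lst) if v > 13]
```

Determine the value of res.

Step 1: Filter enumerate([20, 2, 3, 2]) keeping v > 13:
  (0, 20): 20 > 13, included
  (1, 2): 2 <= 13, excluded
  (2, 3): 3 <= 13, excluded
  (3, 2): 2 <= 13, excluded
Therefore res = [(0, 20)].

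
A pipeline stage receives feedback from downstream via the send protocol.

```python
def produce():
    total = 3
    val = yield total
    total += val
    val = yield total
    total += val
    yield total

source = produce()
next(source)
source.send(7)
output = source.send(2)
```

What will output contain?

Step 1: next() -> yield total=3.
Step 2: send(7) -> val=7, total = 3+7 = 10, yield 10.
Step 3: send(2) -> val=2, total = 10+2 = 12, yield 12.
Therefore output = 12.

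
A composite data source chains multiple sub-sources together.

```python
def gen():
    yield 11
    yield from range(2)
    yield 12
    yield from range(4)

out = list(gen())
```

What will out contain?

Step 1: Trace yields in order:
  yield 11
  yield 0
  yield 1
  yield 12
  yield 0
  yield 1
  yield 2
  yield 3
Therefore out = [11, 0, 1, 12, 0, 1, 2, 3].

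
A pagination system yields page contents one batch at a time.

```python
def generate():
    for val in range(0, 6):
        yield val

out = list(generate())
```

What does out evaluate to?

Step 1: The generator yields each value from range(0, 6).
Step 2: list() consumes all yields: [0, 1, 2, 3, 4, 5].
Therefore out = [0, 1, 2, 3, 4, 5].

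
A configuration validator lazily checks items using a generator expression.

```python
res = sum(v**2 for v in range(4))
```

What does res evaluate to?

Step 1: Compute v**2 for each v in range(4):
  v=0: 0**2 = 0
  v=1: 1**2 = 1
  v=2: 2**2 = 4
  v=3: 3**2 = 9
Step 2: sum = 0 + 1 + 4 + 9 = 14.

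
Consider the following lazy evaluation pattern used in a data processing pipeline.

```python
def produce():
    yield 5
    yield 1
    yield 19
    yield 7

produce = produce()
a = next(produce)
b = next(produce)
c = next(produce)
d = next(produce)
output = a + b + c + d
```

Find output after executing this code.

Step 1: Create generator and consume all values:
  a = next(produce) = 5
  b = next(produce) = 1
  c = next(produce) = 19
  d = next(produce) = 7
Step 2: output = 5 + 1 + 19 + 7 = 32.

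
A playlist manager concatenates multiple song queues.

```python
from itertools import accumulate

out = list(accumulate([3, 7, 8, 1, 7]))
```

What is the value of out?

Step 1: accumulate computes running sums:
  + 3 = 3
  + 7 = 10
  + 8 = 18
  + 1 = 19
  + 7 = 26
Therefore out = [3, 10, 18, 19, 26].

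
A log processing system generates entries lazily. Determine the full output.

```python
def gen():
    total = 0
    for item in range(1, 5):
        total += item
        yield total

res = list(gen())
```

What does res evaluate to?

Step 1: Generator accumulates running sum:
  item=1: total = 1, yield 1
  item=2: total = 3, yield 3
  item=3: total = 6, yield 6
  item=4: total = 10, yield 10
Therefore res = [1, 3, 6, 10].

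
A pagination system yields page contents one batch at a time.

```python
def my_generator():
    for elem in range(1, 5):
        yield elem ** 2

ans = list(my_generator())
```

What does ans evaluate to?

Step 1: For each elem in range(1, 5), yield elem**2:
  elem=1: yield 1**2 = 1
  elem=2: yield 2**2 = 4
  elem=3: yield 3**2 = 9
  elem=4: yield 4**2 = 16
Therefore ans = [1, 4, 9, 16].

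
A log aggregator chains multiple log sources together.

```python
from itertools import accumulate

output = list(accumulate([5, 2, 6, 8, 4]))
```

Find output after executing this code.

Step 1: accumulate computes running sums:
  + 5 = 5
  + 2 = 7
  + 6 = 13
  + 8 = 21
  + 4 = 25
Therefore output = [5, 7, 13, 21, 25].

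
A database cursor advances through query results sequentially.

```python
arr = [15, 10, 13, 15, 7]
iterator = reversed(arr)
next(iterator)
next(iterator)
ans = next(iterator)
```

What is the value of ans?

Step 1: reversed([15, 10, 13, 15, 7]) gives iterator: [7, 15, 13, 10, 15].
Step 2: First next() = 7, second next() = 15.
Step 3: Third next() = 13.
Therefore ans = 13.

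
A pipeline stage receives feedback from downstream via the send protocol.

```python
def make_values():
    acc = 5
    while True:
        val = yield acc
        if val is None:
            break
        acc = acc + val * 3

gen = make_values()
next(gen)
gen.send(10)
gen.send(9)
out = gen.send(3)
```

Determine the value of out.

Step 1: next() -> yield acc=5.
Step 2: send(10) -> val=10, acc = 5 + 10*3 = 35, yield 35.
Step 3: send(9) -> val=9, acc = 35 + 9*3 = 62, yield 62.
Step 4: send(3) -> val=3, acc = 62 + 3*3 = 71, yield 71.
Therefore out = 71.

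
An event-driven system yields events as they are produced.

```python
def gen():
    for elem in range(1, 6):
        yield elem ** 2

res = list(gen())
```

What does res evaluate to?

Step 1: For each elem in range(1, 6), yield elem**2:
  elem=1: yield 1**2 = 1
  elem=2: yield 2**2 = 4
  elem=3: yield 3**2 = 9
  elem=4: yield 4**2 = 16
  elem=5: yield 5**2 = 25
Therefore res = [1, 4, 9, 16, 25].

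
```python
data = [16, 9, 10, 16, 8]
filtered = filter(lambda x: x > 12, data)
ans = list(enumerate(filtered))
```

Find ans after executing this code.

Step 1: Filter [16, 9, 10, 16, 8] for > 12: [16, 16].
Step 2: enumerate re-indexes from 0: [(0, 16), (1, 16)].
Therefore ans = [(0, 16), (1, 16)].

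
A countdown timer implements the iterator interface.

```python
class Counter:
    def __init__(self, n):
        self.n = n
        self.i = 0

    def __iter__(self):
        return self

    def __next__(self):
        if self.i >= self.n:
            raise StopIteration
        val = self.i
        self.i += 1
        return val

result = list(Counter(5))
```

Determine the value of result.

Step 1: Counter(5) creates an iterator counting 0 to 4.
Step 2: list() consumes all values: [0, 1, 2, 3, 4].
Therefore result = [0, 1, 2, 3, 4].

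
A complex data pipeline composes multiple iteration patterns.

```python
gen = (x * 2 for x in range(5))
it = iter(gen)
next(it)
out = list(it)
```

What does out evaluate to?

Step 1: Generator produces [0, 2, 4, 6, 8].
Step 2: next(it) consumes first element (0).
Step 3: list(it) collects remaining: [2, 4, 6, 8].
Therefore out = [2, 4, 6, 8].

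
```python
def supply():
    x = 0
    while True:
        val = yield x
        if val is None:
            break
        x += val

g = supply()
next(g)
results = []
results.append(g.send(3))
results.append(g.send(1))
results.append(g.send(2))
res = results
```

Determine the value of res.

Step 1: next(g) -> yield 0.
Step 2: send(3) -> x = 3, yield 3.
Step 3: send(1) -> x = 4, yield 4.
Step 4: send(2) -> x = 6, yield 6.
Therefore res = [3, 4, 6].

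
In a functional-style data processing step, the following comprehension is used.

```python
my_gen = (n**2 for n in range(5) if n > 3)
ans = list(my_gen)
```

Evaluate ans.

Step 1: For range(5), keep n > 3, then square:
  n=0: 0 <= 3, excluded
  n=1: 1 <= 3, excluded
  n=2: 2 <= 3, excluded
  n=3: 3 <= 3, excluded
  n=4: 4 > 3, yield 4**2 = 16
Therefore ans = [16].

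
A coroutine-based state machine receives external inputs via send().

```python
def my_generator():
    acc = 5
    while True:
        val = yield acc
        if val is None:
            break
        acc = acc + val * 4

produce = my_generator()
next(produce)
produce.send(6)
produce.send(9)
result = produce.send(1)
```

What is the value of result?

Step 1: next() -> yield acc=5.
Step 2: send(6) -> val=6, acc = 5 + 6*4 = 29, yield 29.
Step 3: send(9) -> val=9, acc = 29 + 9*4 = 65, yield 65.
Step 4: send(1) -> val=1, acc = 65 + 1*4 = 69, yield 69.
Therefore result = 69.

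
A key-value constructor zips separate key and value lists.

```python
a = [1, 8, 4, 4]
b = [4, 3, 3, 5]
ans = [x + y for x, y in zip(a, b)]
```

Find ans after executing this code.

Step 1: Add corresponding elements:
  1 + 4 = 5
  8 + 3 = 11
  4 + 3 = 7
  4 + 5 = 9
Therefore ans = [5, 11, 7, 9].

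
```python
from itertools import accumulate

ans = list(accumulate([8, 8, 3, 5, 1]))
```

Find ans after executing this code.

Step 1: accumulate computes running sums:
  + 8 = 8
  + 8 = 16
  + 3 = 19
  + 5 = 24
  + 1 = 25
Therefore ans = [8, 16, 19, 24, 25].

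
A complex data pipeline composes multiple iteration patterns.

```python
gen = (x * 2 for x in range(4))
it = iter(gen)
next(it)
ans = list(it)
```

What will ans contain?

Step 1: Generator produces [0, 2, 4, 6].
Step 2: next(it) consumes first element (0).
Step 3: list(it) collects remaining: [2, 4, 6].
Therefore ans = [2, 4, 6].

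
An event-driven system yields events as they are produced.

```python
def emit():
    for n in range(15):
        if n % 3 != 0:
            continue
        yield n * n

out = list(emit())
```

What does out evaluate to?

Step 1: Only yield n**2 when n is divisible by 3:
  n=0: 0 % 3 == 0, yield 0**2 = 0
  n=3: 3 % 3 == 0, yield 3**2 = 9
  n=6: 6 % 3 == 0, yield 6**2 = 36
  n=9: 9 % 3 == 0, yield 9**2 = 81
  n=12: 12 % 3 == 0, yield 12**2 = 144
Therefore out = [0, 9, 36, 81, 144].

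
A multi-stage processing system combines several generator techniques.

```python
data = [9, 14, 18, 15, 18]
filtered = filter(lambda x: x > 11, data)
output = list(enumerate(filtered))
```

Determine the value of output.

Step 1: Filter [9, 14, 18, 15, 18] for > 11: [14, 18, 15, 18].
Step 2: enumerate re-indexes from 0: [(0, 14), (1, 18), (2, 15), (3, 18)].
Therefore output = [(0, 14), (1, 18), (2, 15), (3, 18)].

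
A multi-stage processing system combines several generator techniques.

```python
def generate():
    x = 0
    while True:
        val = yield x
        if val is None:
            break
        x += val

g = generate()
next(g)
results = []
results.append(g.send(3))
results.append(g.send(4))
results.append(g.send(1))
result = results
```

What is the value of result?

Step 1: next(g) -> yield 0.
Step 2: send(3) -> x = 3, yield 3.
Step 3: send(4) -> x = 7, yield 7.
Step 4: send(1) -> x = 8, yield 8.
Therefore result = [3, 7, 8].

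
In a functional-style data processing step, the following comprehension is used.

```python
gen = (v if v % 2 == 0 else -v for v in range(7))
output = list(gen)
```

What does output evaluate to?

Step 1: For each v in range(7), yield v if even, else -v:
  v=0: even, yield 0
  v=1: odd, yield -1
  v=2: even, yield 2
  v=3: odd, yield -3
  v=4: even, yield 4
  v=5: odd, yield -5
  v=6: even, yield 6
Therefore output = [0, -1, 2, -3, 4, -5, 6].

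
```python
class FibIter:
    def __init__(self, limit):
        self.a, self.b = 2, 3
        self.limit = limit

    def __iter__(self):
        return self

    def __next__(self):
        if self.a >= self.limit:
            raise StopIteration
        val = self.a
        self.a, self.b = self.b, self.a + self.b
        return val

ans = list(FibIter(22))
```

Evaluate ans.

Step 1: Fibonacci-like sequence (a=2, b=3) until >= 22:
  Yield 2, then a,b = 3,5
  Yield 3, then a,b = 5,8
  Yield 5, then a,b = 8,13
  Yield 8, then a,b = 13,21
  Yield 13, then a,b = 21,34
  Yield 21, then a,b = 34,55
Step 2: 34 >= 22, stop.
Therefore ans = [2, 3, 5, 8, 13, 21].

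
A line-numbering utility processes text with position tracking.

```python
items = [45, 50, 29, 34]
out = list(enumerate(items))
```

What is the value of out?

Step 1: enumerate pairs each element with its index:
  (0, 45)
  (1, 50)
  (2, 29)
  (3, 34)
Therefore out = [(0, 45), (1, 50), (2, 29), (3, 34)].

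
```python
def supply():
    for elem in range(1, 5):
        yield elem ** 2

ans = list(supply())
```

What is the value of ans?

Step 1: For each elem in range(1, 5), yield elem**2:
  elem=1: yield 1**2 = 1
  elem=2: yield 2**2 = 4
  elem=3: yield 3**2 = 9
  elem=4: yield 4**2 = 16
Therefore ans = [1, 4, 9, 16].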